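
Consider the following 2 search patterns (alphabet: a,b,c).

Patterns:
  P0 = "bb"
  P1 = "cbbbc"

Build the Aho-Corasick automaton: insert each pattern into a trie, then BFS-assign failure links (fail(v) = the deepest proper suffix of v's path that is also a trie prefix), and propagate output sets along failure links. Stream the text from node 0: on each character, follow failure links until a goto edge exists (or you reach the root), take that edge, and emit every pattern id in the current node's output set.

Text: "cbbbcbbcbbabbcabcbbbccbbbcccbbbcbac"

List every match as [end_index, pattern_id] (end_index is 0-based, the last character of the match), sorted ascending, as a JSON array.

Construct AC machine:
Trie nodes:
  n0 'ε': b→1 c→3
  n1 'b': b→2
  n2 'bb': ·  [P0 ends]
  n3 'c': b→4
  n4 'cb': b→5
  n5 'cbb': b→6
  n6 'cbbb': c→7
  n7 'cbbbc': ·  [P1 ends]

BFS fail/out derivation:
  n1('b'): parent n0 fail=0; on 'b' 0 → fail=0;  out ∅∪∅=∅
  n3('c'): parent n0 fail=0; on 'c' 0 → fail=0;  out ∅∪∅=∅
  n2('bb'): parent n1 fail=0; on 'b' 0 → fail=1;  out {0}∪∅={0}
  n4('cb'): parent n3 fail=0; on 'b' 0 → fail=1;  out ∅∪∅=∅
  n5('cbb'): parent n4 fail=1; on 'b' 1 → fail=2;  out ∅∪{0}={0}
  n6('cbbb'): parent n5 fail=2; on 'b' 2→1 → fail=2;  out ∅∪{0}={0}
  n7('cbbbc'): parent n6 fail=2; on 'c' 2→1→0 → fail=3;  out {1}∪∅={1}

Run:
pos 0 'c': at 3
pos 1 'b': at 4
pos 2 'b': at 5  → match P0@[1:2]
pos 3 'b': at 6  → match P0@[2:3]
pos 4 'c': at 7  → match P1@[0:4]
pos 5 'b': at 4 (via fail)
pos 6 'b': at 5  → match P0@[5:6]
pos 7 'c': at 3 (via fail)
pos 8 'b': at 4
pos 9 'b': at 5  → match P0@[8:9]
pos 10 'a': at 0 (via fail)
pos 11 'b': at 1
pos 12 'b': at 2  → match P0@[11:12]
pos 13 'c': at 3 (via fail)
pos 14 'a': at 0 (via fail)
pos 15 'b': at 1
pos 16 'c': at 3 (via fail)
pos 17 'b': at 4
pos 18 'b': at 5  → match P0@[17:18]
pos 19 'b': at 6  → match P0@[18:19]
pos 20 'c': at 7  → match P1@[16:20]
pos 21 'c': at 3 (via fail)
pos 22 'b': at 4
pos 23 'b': at 5  → match P0@[22:23]
pos 24 'b': at 6  → match P0@[23:24]
pos 25 'c': at 7  → match P1@[21:25]
pos 26 'c': at 3 (via fail)
pos 27 'c': at 3 (via fail)
pos 28 'b': at 4
pos 29 'b': at 5  → match P0@[28:29]
pos 30 'b': at 6  → match P0@[29:30]
pos 31 'c': at 7  → match P1@[27:31]
pos 32 'b': at 4 (via fail)
pos 33 'a': at 0 (via fail)
pos 34 'c': at 3

Result: [[2,0],[3,0],[4,1],[6,0],[9,0],[12,0],[18,0],[19,0],[20,1],[23,0],[24,0],[25,1],[29,0],[30,0],[31,1]]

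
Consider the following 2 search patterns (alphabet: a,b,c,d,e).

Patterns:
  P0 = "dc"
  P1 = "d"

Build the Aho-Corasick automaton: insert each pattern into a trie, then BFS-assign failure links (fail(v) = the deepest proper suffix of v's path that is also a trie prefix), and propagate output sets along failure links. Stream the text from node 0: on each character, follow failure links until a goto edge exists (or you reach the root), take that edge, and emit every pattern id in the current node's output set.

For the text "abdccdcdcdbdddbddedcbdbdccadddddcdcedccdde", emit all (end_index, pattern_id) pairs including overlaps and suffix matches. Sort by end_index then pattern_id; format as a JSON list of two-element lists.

Build:
Trie (insert patterns):
  0='ε' goto d→1
  1='d' goto c→2  ←P1
  2='dc' goto ·  ←P0

BFS fail/out derivation:
  n1('d'): parent n0 fail=0; on 'd' 0 → fail=0;  out {1}∪∅={1}
  n2('dc'): parent n1 fail=0; on 'c' 0 → fail=0;  out {0}∪∅={0}

Text stream:
pos 0 'a': at 0
pos 1 'b': at 0
pos 2 'd': at 1  → match P1@[2:2]
pos 3 'c': at 2  → match P0@[2:3]
pos 4 'c': at 0 ·f
pos 5 'd': at 1  → match P1@[5:5]
pos 6 'c': at 2  → match P0@[5:6]
pos 7 'd': at 1 ·f  → match P1@[7:7]
pos 8 'c': at 2  → match P0@[7:8]
pos 9 'd': at 1 ·f  → match P1@[9:9]
pos 10 'b': at 0 ·f
pos 11 'd': at 1  → match P1@[11:11]
pos 12 'd': at 1 ·f  → match P1@[12:12]
pos 13 'd': at 1 ·f  → match P1@[13:13]
pos 14 'b': at 0 ·f
pos 15 'd': at 1  → match P1@[15:15]
pos 16 'd': at 1 ·f  → match P1@[16:16]
pos 17 'e': at 0 ·f
pos 18 'd': at 1  → match P1@[18:18]
pos 19 'c': at 2  → match P0@[18:19]
pos 20 'b': at 0 ·f
pos 21 'd': at 1  → match P1@[21:21]
pos 22 'b': at 0 ·f
pos 23 'd': at 1  → match P1@[23:23]
pos 24 'c': at 2  → match P0@[23:24]
pos 25 'c': at 0 ·f
pos 26 'a': at 0
pos 27 'd': at 1  → match P1@[27:27]
pos 28 'd': at 1 ·f  → match P1@[28:28]
pos 29 'd': at 1 ·f  → match P1@[29:29]
pos 30 'd': at 1 ·f  → match P1@[30:30]
pos 31 'd': at 1 ·f  → match P1@[31:31]
pos 32 'c': at 2  → match P0@[31:32]
pos 33 'd': at 1 ·f  → match P1@[33:33]
pos 34 'c': at 2  → match P0@[33:34]
pos 35 'e': at 0 ·f
pos 36 'd': at 1  → match P1@[36:36]
pos 37 'c': at 2  → match P0@[36:37]
pos 38 'c': at 0 ·f
pos 39 'd': at 1  → match P1@[39:39]
pos 40 'd': at 1 ·f  → match P1@[40:40]
pos 41 'e': at 0 ·f

Matches: [[2,1],[3,0],[5,1],[6,0],[7,1],[8,0],[9,1],[11,1],[12,1],[13,1],[15,1],[16,1],[18,1],[19,0],[21,1],[23,1],[24,0],[27,1],[28,1],[29,1],[30,1],[31,1],[32,0],[33,1],[34,0],[36,1],[37,0],[39,1],[40,1]]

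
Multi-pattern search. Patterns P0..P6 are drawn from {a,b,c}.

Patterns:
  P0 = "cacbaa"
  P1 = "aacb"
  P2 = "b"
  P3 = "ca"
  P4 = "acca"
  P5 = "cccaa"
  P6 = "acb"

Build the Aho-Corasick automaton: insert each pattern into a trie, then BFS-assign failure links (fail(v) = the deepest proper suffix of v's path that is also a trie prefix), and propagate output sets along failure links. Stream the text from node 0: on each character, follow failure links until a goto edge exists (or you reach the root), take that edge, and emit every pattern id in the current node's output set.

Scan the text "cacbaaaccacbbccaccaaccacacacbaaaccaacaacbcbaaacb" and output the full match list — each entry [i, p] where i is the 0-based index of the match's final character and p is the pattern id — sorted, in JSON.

Construct AC machine:
Trie nodes:
  n0 'ε': a→7 b→11 c→1
  n1 'c': a→2 c→15
  n2 'ca': c→3  [P3 ends]
  n3 'cac': b→4
  n4 'cacb': a→5
  n5 'cacba': a→6
  n6 'cacbaa': ·  [P0 ends]
  n7 'a': a→8 c→12
  n8 'aa': c→9
  n9 'aac': b→10
  n10 'aacb': ·  [P1 ends]
  n11 'b': ·  [P2 ends]
  n12 'ac': b→19 c→13
  n13 'acc': a→14
  n14 'acca': ·  [P4 ends]
  n15 'cc': c→16
  n16 'ccc': a→17
  n17 'ccca': a→18
  n18 'cccaa': ·  [P5 ends]
  n19 'acb': ·  [P6 ends]

Failure links (BFS by depth):
  fail(1) 'c': from fail(0)=0 chase 'c': 0 ⇒ 0;  out=∅∪out(0)=∅
  fail(7) 'a': from fail(0)=0 chase 'a': 0 ⇒ 0;  out=∅∪out(0)=∅
  fail(11) 'b': from fail(0)=0 chase 'b': 0 ⇒ 0;  out={2}∪out(0)={2}
  fail(2) 'ca': from fail(1)=0 chase 'a': 0 ⇒ 7;  out={3}∪out(7)={3}
  fail(8) 'aa': from fail(7)=0 chase 'a': 0 ⇒ 7;  out=∅∪out(7)=∅
  fail(12) 'ac': from fail(7)=0 chase 'c': 0 ⇒ 1;  out=∅∪out(1)=∅
  fail(15) 'cc': from fail(1)=0 chase 'c': 0 ⇒ 1;  out=∅∪out(1)=∅
  fail(3) 'cac': from fail(2)=7 chase 'c': 7 ⇒ 12;  out=∅∪out(12)=∅
  fail(9) 'aac': from fail(8)=7 chase 'c': 7 ⇒ 12;  out=∅∪out(12)=∅
  fail(13) 'acc': from fail(12)=1 chase 'c': 1 ⇒ 15;  out=∅∪out(15)=∅
  fail(16) 'ccc': from fail(15)=1 chase 'c': 1 ⇒ 15;  out=∅∪out(15)=∅
  fail(19) 'acb': from fail(12)=1 chase 'b': 1→0 ⇒ 11;  out={6}∪out(11)={2,6}
  fail(4) 'cacb': from fail(3)=12 chase 'b': 12 ⇒ 19;  out=∅∪out(19)={2,6}
  fail(10) 'aacb': from fail(9)=12 chase 'b': 12 ⇒ 19;  out={1}∪out(19)={1,2,6}
  fail(14) 'acca': from fail(13)=15 chase 'a': 15→1 ⇒ 2;  out={4}∪out(2)={3,4}
  fail(17) 'ccca': from fail(16)=15 chase 'a': 15→1 ⇒ 2;  out=∅∪out(2)={3}
  fail(5) 'cacba': from fail(4)=19 chase 'a': 19→11→0 ⇒ 7;  out=∅∪out(7)=∅
  fail(18) 'cccaa': from fail(17)=2 chase 'a': 2→7 ⇒ 8;  out={5}∪out(8)={5}
  fail(6) 'cacbaa': from fail(5)=7 chase 'a': 7 ⇒ 8;  out={0}∪out(8)={0}

Scan:
i=0 'c': node 0→1
i=1 'a': node 1→2  ** P3@[0:1]
i=2 'c': node 2→3
i=3 'b': node 3→4  ** P2@[3:3],P6@[1:3]
i=4 'a': node 4→5
i=5 'a': node 5→6  ** P0@[0:5]
i=6 'a': node 6→8 (via fail)
i=7 'c': node 8→9
i=8 'c': node 9→13 (via fail)
i=9 'a': node 13→14  ** P3@[8:9],P4@[6:9]
i=10 'c': node 14→3 (via fail)
i=11 'b': node 3→4  ** P2@[11:11],P6@[9:11]
i=12 'b': node 4→11 (via fail)  ** P2@[12:12]
i=13 'c': node 11→1 (via fail)
i=14 'c': node 1→15
i=15 'a': node 15→2 (via fail)  ** P3@[14:15]
i=16 'c': node 2→3
i=17 'c': node 3→13 (via fail)
i=18 'a': node 13→14  ** P3@[17:18],P4@[15:18]
i=19 'a': node 14→8 (via fail)
i=20 'c': node 8→9
i=21 'c': node 9→13 (via fail)
i=22 'a': node 13→14  ** P3@[21:22],P4@[19:22]
i=23 'c': node 14→3 (via fail)
i=24 'a': node 3→2 (via fail)  ** P3@[23:24]
i=25 'c': node 2→3
i=26 'a': node 3→2 (via fail)  ** P3@[25:26]
i=27 'c': node 2→3
i=28 'b': node 3→4  ** P2@[28:28],P6@[26:28]
i=29 'a': node 4→5
i=30 'a': node 5→6  ** P0@[25:30]
i=31 'a': node 6→8 (via fail)
i=32 'c': node 8→9
i=33 'c': node 9→13 (via fail)
i=34 'a': node 13→14  ** P3@[33:34],P4@[31:34]
i=35 'a': node 14→8 (via fail)
i=36 'c': node 8→9
i=37 'a': node 9→2 (via fail)  ** P3@[36:37]
i=38 'a': node 2→8 (via fail)
i=39 'c': node 8→9
i=40 'b': node 9→10  ** P1@[37:40],P2@[40:40],P6@[38:40]
i=41 'c': node 10→1 (via fail)
i=42 'b': node 1→11 (via fail)  ** P2@[42:42]
i=43 'a': node 11→7 (via fail)
i=44 'a': node 7→8
i=45 'a': node 8→8 (via fail)
i=46 'c': node 8→9
i=47 'b': node 9→10  ** P1@[44:47],P2@[47:47],P6@[45:47]

Matches: [[1,3],[3,2],[3,6],[5,0],[9,3],[9,4],[11,2],[11,6],[12,2],[15,3],[18,3],[18,4],[22,3],[22,4],[24,3],[26,3],[28,2],[28,6],[30,0],[34,3],[34,4],[37,3],[40,1],[40,2],[40,6],[42,2],[47,1],[47,2],[47,6]]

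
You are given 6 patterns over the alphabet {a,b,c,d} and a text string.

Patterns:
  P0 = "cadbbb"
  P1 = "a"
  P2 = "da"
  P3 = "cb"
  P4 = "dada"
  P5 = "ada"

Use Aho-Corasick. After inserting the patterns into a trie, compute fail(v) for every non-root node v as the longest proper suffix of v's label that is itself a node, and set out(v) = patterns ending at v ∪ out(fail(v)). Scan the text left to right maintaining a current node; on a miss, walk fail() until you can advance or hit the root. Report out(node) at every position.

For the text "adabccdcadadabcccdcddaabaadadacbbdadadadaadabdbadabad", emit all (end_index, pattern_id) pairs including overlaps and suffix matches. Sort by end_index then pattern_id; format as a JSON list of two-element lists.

Construct AC machine:
Trie nodes:
  0='ε' goto a→7 c→1 d→8
  1='c' goto a→2 b→10
  2='ca' goto d→3
  3='cad' goto b→4
  4='cadb' goto b→5
  5='cadbb' goto b→6
  6='cadbbb' goto ·  ←P0
  7='a' goto d→13  ←P1
  8='d' goto a→9
  9='da' goto d→11  ←P2
  10='cb' goto ·  ←P3
  11='dad' goto a→12
  12='dada' goto ·  ←P4
  13='ad' goto a→14
  14='ada' goto ·  ←P5

BFS fail/out derivation:
  fail(1) 'c': from fail(0)=0 chase 'c': 0 ⇒ 0;  out=∅∪out(0)=∅
  fail(7) 'a': from fail(0)=0 chase 'a': 0 ⇒ 0;  out={1}∪out(0)={1}
  fail(8) 'd': from fail(0)=0 chase 'd': 0 ⇒ 0;  out=∅∪out(0)=∅
  fail(2) 'ca': from fail(1)=0 chase 'a': 0 ⇒ 7;  out=∅∪out(7)={1}
  fail(9) 'da': from fail(8)=0 chase 'a': 0 ⇒ 7;  out={2}∪out(7)={1,2}
  fail(10) 'cb': from fail(1)=0 chase 'b': 0 ⇒ 0;  out={3}∪out(0)={3}
  fail(13) 'ad': from fail(7)=0 chase 'd': 0 ⇒ 8;  out=∅∪out(8)=∅
  fail(3) 'cad': from fail(2)=7 chase 'd': 7 ⇒ 13;  out=∅∪out(13)=∅
  fail(11) 'dad': from fail(9)=7 chase 'd': 7 ⇒ 13;  out=∅∪out(13)=∅
  fail(14) 'ada': from fail(13)=8 chase 'a': 8 ⇒ 9;  out={5}∪out(9)={1,2,5}
  fail(4) 'cadb': from fail(3)=13 chase 'b': 13→8→0 ⇒ 0;  out=∅∪out(0)=∅
  fail(12) 'dada': from fail(11)=13 chase 'a': 13 ⇒ 14;  out={4}∪out(14)={1,2,4,5}
  fail(5) 'cadbb': from fail(4)=0 chase 'b': 0 ⇒ 0;  out=∅∪out(0)=∅
  fail(6) 'cadbbb': from fail(5)=0 chase 'b': 0 ⇒ 0;  out={0}∪out(0)={0}

Text stream:
[0] read 'a'  n0⇒n7  → match P1@[0:0]
[1] read 'd'  n7⇒n13
[2] read 'a'  n13⇒n14  → match P1@[2:2],P2@[1:2],P5@[0:2]
[3] read 'b'  n14⇒n0 ·f
[4] read 'c'  n0⇒n1
[5] read 'c'  n1⇒n1 ·f
[6] read 'd'  n1⇒n8 ·f
[7] read 'c'  n8⇒n1 ·f
[8] read 'a'  n1⇒n2  → match P1@[8:8]
[9] read 'd'  n2⇒n3
[10] read 'a'  n3⇒n14 ·f  → match P1@[10:10],P2@[9:10],P5@[8:10]
[11] read 'd'  n14⇒n11 ·f
[12] read 'a'  n11⇒n12  → match P1@[12:12],P2@[11:12],P4@[9:12],P5@[10:12]
[13] read 'b'  n12⇒n0 ·f
[14] read 'c'  n0⇒n1
[15] read 'c'  n1⇒n1 ·f
[16] read 'c'  n1⇒n1 ·f
[17] read 'd'  n1⇒n8 ·f
[18] read 'c'  n8⇒n1 ·f
[19] read 'd'  n1⇒n8 ·f
[20] read 'd'  n8⇒n8 ·f
[21] read 'a'  n8⇒n9  → match P1@[21:21],P2@[20:21]
[22] read 'a'  n9⇒n7 ·f  → match P1@[22:22]
[23] read 'b'  n7⇒n0 ·f
[24] read 'a'  n0⇒n7  → match P1@[24:24]
[25] read 'a'  n7⇒n7 ·f  → match P1@[25:25]
[26] read 'd'  n7⇒n13
[27] read 'a'  n13⇒n14  → match P1@[27:27],P2@[26:27],P5@[25:27]
[28] read 'd'  n14⇒n11 ·f
[29] read 'a'  n11⇒n12  → match P1@[29:29],P2@[28:29],P4@[26:29],P5@[27:29]
[30] read 'c'  n12⇒n1 ·f
[31] read 'b'  n1⇒n10  → match P3@[30:31]
[32] read 'b'  n10⇒n0 ·f
[33] read 'd'  n0⇒n8
[34] read 'a'  n8⇒n9  → match P1@[34:34],P2@[33:34]
[35] read 'd'  n9⇒n11
[36] read 'a'  n11⇒n12  → match P1@[36:36],P2@[35:36],P4@[33:36],P5@[34:36]
[37] read 'd'  n12⇒n11 ·f
[38] read 'a'  n11⇒n12  → match P1@[38:38],P2@[37:38],P4@[35:38],P5@[36:38]
[39] read 'd'  n12⇒n11 ·f
[40] read 'a'  n11⇒n12  → match P1@[40:40],P2@[39:40],P4@[37:40],P5@[38:40]
[41] read 'a'  n12⇒n7 ·f  → match P1@[41:41]
[42] read 'd'  n7⇒n13
[43] read 'a'  n13⇒n14  → match P1@[43:43],P2@[42:43],P5@[41:43]
[44] read 'b'  n14⇒n0 ·f
[45] read 'd'  n0⇒n8
[46] read 'b'  n8⇒n0 ·f
[47] read 'a'  n0⇒n7  → match P1@[47:47]
[48] read 'd'  n7⇒n13
[49] read 'a'  n13⇒n14  → match P1@[49:49],P2@[48:49],P5@[47:49]
[50] read 'b'  n14⇒n0 ·f
[51] read 'a'  n0⇒n7  → match P1@[51:51]
[52] read 'd'  n7⇒n13

Matches: [[0,1],[2,1],[2,2],[2,5],[8,1],[10,1],[10,2],[10,5],[12,1],[12,2],[12,4],[12,5],[21,1],[21,2],[22,1],[24,1],[25,1],[27,1],[27,2],[27,5],[29,1],[29,2],[29,4],[29,5],[31,3],[34,1],[34,2],[36,1],[36,2],[36,4],[36,5],[38,1],[38,2],[38,4],[38,5],[40,1],[40,2],[40,4],[40,5],[41,1],[43,1],[43,2],[43,5],[47,1],[49,1],[49,2],[49,5],[51,1]]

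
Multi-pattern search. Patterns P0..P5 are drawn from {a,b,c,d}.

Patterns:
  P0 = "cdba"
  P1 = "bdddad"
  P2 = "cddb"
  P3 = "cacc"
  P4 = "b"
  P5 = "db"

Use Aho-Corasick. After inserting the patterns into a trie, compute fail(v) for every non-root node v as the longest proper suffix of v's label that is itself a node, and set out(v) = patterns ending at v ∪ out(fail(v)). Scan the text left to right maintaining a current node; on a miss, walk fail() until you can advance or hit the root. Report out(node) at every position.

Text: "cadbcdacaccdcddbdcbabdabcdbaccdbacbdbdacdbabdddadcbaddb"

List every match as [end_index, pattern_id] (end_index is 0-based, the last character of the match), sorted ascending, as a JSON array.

Build automaton:
Trie nodes:
  n0 'ε': b→5 c→1 d→16
  n1 'c': a→13 d→2
  n2 'cd': b→3 d→11
  n3 'cdb': a→4
  n4 'cdba': ·  [P0 ends]
  n5 'b': d→6  [P4 ends]
  n6 'bd': d→7
  n7 'bdd': d→8
  n8 'bddd': a→9
  n9 'bddda': d→10
  n10 'bdddad': ·  [P1 ends]
  n11 'cdd': b→12
  n12 'cddb': ·  [P2 ends]
  n13 'ca': c→14
  n14 'cac': c→15
  n15 'cacc': ·  [P3 ends]
  n16 'd': b→17
  n17 'db': ·  [P5 ends]

BFS fail/out derivation:
  fail(1) 'c': from fail(0)=0 chase 'c': 0 ⇒ 0;  out=∅∪out(0)=∅
  fail(5) 'b': from fail(0)=0 chase 'b': 0 ⇒ 0;  out={4}∪out(0)={4}
  fail(16) 'd': from fail(0)=0 chase 'd': 0 ⇒ 0;  out=∅∪out(0)=∅
  fail(2) 'cd': from fail(1)=0 chase 'd': 0 ⇒ 16;  out=∅∪out(16)=∅
  fail(6) 'bd': from fail(5)=0 chase 'd': 0 ⇒ 16;  out=∅∪out(16)=∅
  fail(13) 'ca': from fail(1)=0 chase 'a': 0 ⇒ 0;  out=∅∪out(0)=∅
  fail(17) 'db': from fail(16)=0 chase 'b': 0 ⇒ 5;  out={5}∪out(5)={4,5}
  fail(3) 'cdb': from fail(2)=16 chase 'b': 16 ⇒ 17;  out=∅∪out(17)={4,5}
  fail(7) 'bdd': from fail(6)=16 chase 'd': 16→0 ⇒ 16;  out=∅∪out(16)=∅
  fail(11) 'cdd': from fail(2)=16 chase 'd': 16→0 ⇒ 16;  out=∅∪out(16)=∅
  fail(14) 'cac': from fail(13)=0 chase 'c': 0 ⇒ 1;  out=∅∪out(1)=∅
  fail(4) 'cdba': from fail(3)=17 chase 'a': 17→5→0 ⇒ 0;  out={0}∪out(0)={0}
  fail(8) 'bddd': from fail(7)=16 chase 'd': 16→0 ⇒ 16;  out=∅∪out(16)=∅
  fail(12) 'cddb': from fail(11)=16 chase 'b': 16 ⇒ 17;  out={2}∪out(17)={2,4,5}
  fail(15) 'cacc': from fail(14)=1 chase 'c': 1→0 ⇒ 1;  out={3}∪out(1)={3}
  fail(9) 'bddda': from fail(8)=16 chase 'a': 16→0 ⇒ 0;  out=∅∪out(0)=∅
  fail(10) 'bdddad': from fail(9)=0 chase 'd': 0 ⇒ 16;  out={1}∪out(16)={1}

Scan:
pos 0 'c': at 1
pos 1 'a': at 13
pos 2 'd': at 16 (via fail)
pos 3 'b': at 17  → match P4@[3:3],P5@[2:3]
pos 4 'c': at 1 (via fail)
pos 5 'd': at 2
pos 6 'a': at 0 (via fail)
pos 7 'c': at 1
pos 8 'a': at 13
pos 9 'c': at 14
pos 10 'c': at 15  → match P3@[7:10]
pos 11 'd': at 2 (via fail)
pos 12 'c': at 1 (via fail)
pos 13 'd': at 2
pos 14 'd': at 11
pos 15 'b': at 12  → match P2@[12:15],P4@[15:15],P5@[14:15]
pos 16 'd': at 6 (via fail)
pos 17 'c': at 1 (via fail)
pos 18 'b': at 5 (via fail)  → match P4@[18:18]
pos 19 'a': at 0 (via fail)
pos 20 'b': at 5  → match P4@[20:20]
pos 21 'd': at 6
pos 22 'a': at 0 (via fail)
pos 23 'b': at 5  → match P4@[23:23]
pos 24 'c': at 1 (via fail)
pos 25 'd': at 2
pos 26 'b': at 3  → match P4@[26:26],P5@[25:26]
pos 27 'a': at 4  → match P0@[24:27]
pos 28 'c': at 1 (via fail)
pos 29 'c': at 1 (via fail)
pos 30 'd': at 2
pos 31 'b': at 3  → match P4@[31:31],P5@[30:31]
pos 32 'a': at 4  → match P0@[29:32]
pos 33 'c': at 1 (via fail)
pos 34 'b': at 5 (via fail)  → match P4@[34:34]
pos 35 'd': at 6
pos 36 'b': at 17 (via fail)  → match P4@[36:36],P5@[35:36]
pos 37 'd': at 6 (via fail)
pos 38 'a': at 0 (via fail)
pos 39 'c': at 1
pos 40 'd': at 2
pos 41 'b': at 3  → match P4@[41:41],P5@[40:41]
pos 42 'a': at 4  → match P0@[39:42]
pos 43 'b': at 5 (via fail)  → match P4@[43:43]
pos 44 'd': at 6
pos 45 'd': at 7
pos 46 'd': at 8
pos 47 'a': at 9
pos 48 'd': at 10  → match P1@[43:48]
pos 49 'c': at 1 (via fail)
pos 50 'b': at 5 (via fail)  → match P4@[50:50]
pos 51 'a': at 0 (via fail)
pos 52 'd': at 16
pos 53 'd': at 16 (via fail)
pos 54 'b': at 17  → match P4@[54:54],P5@[53:54]

Result: [[3,4],[3,5],[10,3],[15,2],[15,4],[15,5],[18,4],[20,4],[23,4],[26,4],[26,5],[27,0],[31,4],[31,5],[32,0],[34,4],[36,4],[36,5],[41,4],[41,5],[42,0],[43,4],[48,1],[50,4],[54,4],[54,5]]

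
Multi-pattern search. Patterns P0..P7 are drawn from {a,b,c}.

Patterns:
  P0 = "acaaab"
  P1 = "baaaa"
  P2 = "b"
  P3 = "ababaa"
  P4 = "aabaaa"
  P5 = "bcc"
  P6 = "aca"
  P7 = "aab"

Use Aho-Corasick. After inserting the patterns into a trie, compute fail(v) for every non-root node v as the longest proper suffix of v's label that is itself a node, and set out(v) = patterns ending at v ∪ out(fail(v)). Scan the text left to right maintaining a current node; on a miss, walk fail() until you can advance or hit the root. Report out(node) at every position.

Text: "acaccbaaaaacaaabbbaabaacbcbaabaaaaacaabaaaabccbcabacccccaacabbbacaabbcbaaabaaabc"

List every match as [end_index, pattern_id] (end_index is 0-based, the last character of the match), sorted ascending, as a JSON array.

Build:
Trie (insert patterns):
  n0 'ε': a→1 b→7
  n1 'a': a→17 b→12 c→2
  n2 'ac': a→3
  n3 'aca': a→4  [P6 ends]
  n4 'acaa': a→5
  n5 'acaaa': b→6
  n6 'acaaab': ·  [P0 ends]
  n7 'b': a→8 c→22  [P2 ends]
  n8 'ba': a→9
  n9 'baa': a→10
  n10 'baaa': a→11
  n11 'baaaa': ·  [P1 ends]
  n12 'ab': a→13
  n13 'aba': b→14
  n14 'abab': a→15
  n15 'ababa': a→16
  n16 'ababaa': ·  [P3 ends]
  n17 'aa': b→18
  n18 'aab': a→19  [P7 ends]
  n19 'aaba': a→20
  n20 'aabaa': a→21
  n21 'aabaaa': ·  [P4 ends]
  n22 'bc': c→23
  n23 'bcc': ·  [P5 ends]

Failure links (BFS by depth):
  n1('a'): parent n0 fail=0; on 'a' 0 → fail=0;  out ∅∪∅=∅
  n7('b'): parent n0 fail=0; on 'b' 0 → fail=0;  out {2}∪∅={2}
  n2('ac'): parent n1 fail=0; on 'c' 0 → fail=0;  out ∅∪∅=∅
  n8('ba'): parent n7 fail=0; on 'a' 0 → fail=1;  out ∅∪∅=∅
  n12('ab'): parent n1 fail=0; on 'b' 0 → fail=7;  out ∅∪{2}={2}
  n17('aa'): parent n1 fail=0; on 'a' 0 → fail=1;  out ∅∪∅=∅
  n22('bc'): parent n7 fail=0; on 'c' 0 → fail=0;  out ∅∪∅=∅
  n3('aca'): parent n2 fail=0; on 'a' 0 → fail=1;  out {6}∪∅={6}
  n9('baa'): parent n8 fail=1; on 'a' 1 → fail=17;  out ∅∪∅=∅
  n13('aba'): parent n12 fail=7; on 'a' 7 → fail=8;  out ∅∪∅=∅
  n18('aab'): parent n17 fail=1; on 'b' 1 → fail=12;  out {7}∪{2}={2,7}
  n23('bcc'): parent n22 fail=0; on 'c' 0 → fail=0;  out {5}∪∅={5}
  n4('acaa'): parent n3 fail=1; on 'a' 1 → fail=17;  out ∅∪∅=∅
  n10('baaa'): parent n9 fail=17; on 'a' 17→1 → fail=17;  out ∅∪∅=∅
  n14('abab'): parent n13 fail=8; on 'b' 8→1 → fail=12;  out ∅∪{2}={2}
  n19('aaba'): parent n18 fail=12; on 'a' 12 → fail=13;  out ∅∪∅=∅
  n5('acaaa'): parent n4 fail=17; on 'a' 17→1 → fail=17;  out ∅∪∅=∅
  n11('baaaa'): parent n10 fail=17; on 'a' 17→1 → fail=17;  out {1}∪∅={1}
  n15('ababa'): parent n14 fail=12; on 'a' 12 → fail=13;  out ∅∪∅=∅
  n20('aabaa'): parent n19 fail=13; on 'a' 13→8 → fail=9;  out ∅∪∅=∅
  n6('acaaab'): parent n5 fail=17; on 'b' 17 → fail=18;  out {0}∪{2,7}={0,2,7}
  n16('ababaa'): parent n15 fail=13; on 'a' 13→8 → fail=9;  out {3}∪∅={3}
  n21('aabaaa'): parent n20 fail=9; on 'a' 9 → fail=10;  out {4}∪∅={4}

Run:
i=0 'a': node 0→1
i=1 'c': node 1→2
i=2 'a': node 2→3  → match P6@[0:2]
i=3 'c': node 3→2 (fail-walked)
i=4 'c': node 2→0 (fail-walked)
i=5 'b': node 0→7  → match P2@[5:5]
i=6 'a': node 7→8
i=7 'a': node 8→9
i=8 'a': node 9→10
i=9 'a': node 10→11  → match P1@[5:9]
i=10 'a': node 11→17 (fail-walked)
i=11 'c': node 17→2 (fail-walked)
i=12 'a': node 2→3  → match P6@[10:12]
i=13 'a': node 3→4
i=14 'a': node 4→5
i=15 'b': node 5→6  → match P0@[10:15],P2@[15:15],P7@[13:15]
i=16 'b': node 6→7 (fail-walked)  → match P2@[16:16]
i=17 'b': node 7→7 (fail-walked)  → match P2@[17:17]
i=18 'a': node 7→8
i=19 'a': node 8→9
i=20 'b': node 9→18 (fail-walked)  → match P2@[20:20],P7@[18:20]
i=21 'a': node 18→19
i=22 'a': node 19→20
i=23 'c': node 20→2 (fail-walked)
i=24 'b': node 2→7 (fail-walked)  → match P2@[24:24]
i=25 'c': node 7→22
i=26 'b': node 22→7 (fail-walked)  → match P2@[26:26]
i=27 'a': node 7→8
i=28 'a': node 8→9
i=29 'b': node 9→18 (fail-walked)  → match P2@[29:29],P7@[27:29]
i=30 'a': node 18→19
i=31 'a': node 19→20
i=32 'a': node 20→21  → match P4@[27:32]
i=33 'a': node 21→11 (fail-walked)  → match P1@[29:33]
i=34 'a': node 11→17 (fail-walked)
i=35 'c': node 17→2 (fail-walked)
i=36 'a': node 2→3  → match P6@[34:36]
i=37 'a': node 3→4
i=38 'b': node 4→18 (fail-walked)  → match P2@[38:38],P7@[36:38]
i=39 'a': node 18→19
i=40 'a': node 19→20
i=41 'a': node 20→21  → match P4@[36:41]
i=42 'a': node 21→11 (fail-walked)  → match P1@[38:42]
i=43 'b': node 11→18 (fail-walked)  → match P2@[43:43],P7@[41:43]
i=44 'c': node 18→22 (fail-walked)
i=45 'c': node 22→23  → match P5@[43:45]
i=46 'b': node 23→7 (fail-walked)  → match P2@[46:46]
i=47 'c': node 7→22
i=48 'a': node 22→1 (fail-walked)
i=49 'b': node 1→12  → match P2@[49:49]
i=50 'a': node 12→13
i=51 'c': node 13→2 (fail-walked)
i=52 'c': node 2→0 (fail-walked)
i=53 'c': node 0→0
i=54 'c': node 0→0
i=55 'c': node 0→0
i=56 'a': node 0→1
i=57 'a': node 1→17
i=58 'c': node 17→2 (fail-walked)
i=59 'a': node 2→3  → match P6@[57:59]
i=60 'b': node 3→12 (fail-walked)  → match P2@[60:60]
i=61 'b': node 12→7 (fail-walked)  → match P2@[61:61]
i=62 'b': node 7→7 (fail-walked)  → match P2@[62:62]
i=63 'a': node 7→8
i=64 'c': node 8→2 (fail-walked)
i=65 'a': node 2→3  → match P6@[63:65]
i=66 'a': node 3→4
i=67 'b': node 4→18 (fail-walked)  → match P2@[67:67],P7@[65:67]
i=68 'b': node 18→7 (fail-walked)  → match P2@[68:68]
i=69 'c': node 7→22
i=70 'b': node 22→7 (fail-walked)  → match P2@[70:70]
i=71 'a': node 7→8
i=72 'a': node 8→9
i=73 'a': node 9→10
i=74 'b': node 10→18 (fail-walked)  → match P2@[74:74],P7@[72:74]
i=75 'a': node 18→19
i=76 'a': node 19→20
i=77 'a': node 20→21  → match P4@[72:77]
i=78 'b': node 21→18 (fail-walked)  → match P2@[78:78],P7@[76:78]
i=79 'c': node 18→22 (fail-walked)

All matches (sorted): [[2,6],[5,2],[9,1],[12,6],[15,0],[15,2],[15,7],[16,2],[17,2],[20,2],[20,7],[24,2],[26,2],[29,2],[29,7],[32,4],[33,1],[36,6],[38,2],[38,7],[41,4],[42,1],[43,2],[43,7],[45,5],[46,2],[49,2],[59,6],[60,2],[61,2],[62,2],[65,6],[67,2],[67,7],[68,2],[70,2],[74,2],[74,7],[77,4],[78,2],[78,7]]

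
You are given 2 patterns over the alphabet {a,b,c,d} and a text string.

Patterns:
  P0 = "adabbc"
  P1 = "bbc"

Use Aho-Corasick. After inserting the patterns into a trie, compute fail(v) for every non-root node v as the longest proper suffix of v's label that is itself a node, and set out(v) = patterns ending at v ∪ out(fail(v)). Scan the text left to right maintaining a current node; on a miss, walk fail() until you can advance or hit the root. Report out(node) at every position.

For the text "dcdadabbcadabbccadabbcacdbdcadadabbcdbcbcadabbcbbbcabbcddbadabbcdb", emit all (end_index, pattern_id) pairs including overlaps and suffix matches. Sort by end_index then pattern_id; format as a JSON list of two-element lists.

Build:
Trie (insert patterns):
  n0 'ε': a→1 b→7
  n1 'a': d→2
  n2 'ad': a→3
  n3 'ada': b→4
  n4 'adab': b→5
  n5 'adabb': c→6
  n6 'adabbc': ·  ←P0
  n7 'b': b→8
  n8 'bb': c→9
  n9 'bbc': ·  ←P1

Failure links (BFS by depth):
  n1('a'): parent n0 fail=0; on 'a' 0 → fail=0;  out ∅∪∅=∅
  n7('b'): parent n0 fail=0; on 'b' 0 → fail=0;  out ∅∪∅=∅
  n2('ad'): parent n1 fail=0; on 'd' 0 → fail=0;  out ∅∪∅=∅
  n8('bb'): parent n7 fail=0; on 'b' 0 → fail=7;  out ∅∪∅=∅
  n3('ada'): parent n2 fail=0; on 'a' 0 → fail=1;  out ∅∪∅=∅
  n9('bbc'): parent n8 fail=7; on 'c' 7→0 → fail=0;  out {1}∪∅={1}
  n4('adab'): parent n3 fail=1; on 'b' 1→0 → fail=7;  out ∅∪∅=∅
  n5('adabb'): parent n4 fail=7; on 'b' 7 → fail=8;  out ∅∪∅=∅
  n6('adabbc'): parent n5 fail=8; on 'c' 8 → fail=9;  out {0}∪{1}={0,1}

Run:
i=0 'd': node 0→0
i=1 'c': node 0→0
i=2 'd': node 0→0
i=3 'a': node 0→1
i=4 'd': node 1→2
i=5 'a': node 2→3
i=6 'b': node 3→4
i=7 'b': node 4→5
i=8 'c': node 5→6  ** P0@[3:8],P1@[6:8]
i=9 'a': node 6→1 (via fail)
i=10 'd': node 1→2
i=11 'a': node 2→3
i=12 'b': node 3→4
i=13 'b': node 4→5
i=14 'c': node 5→6  ** P0@[9:14],P1@[12:14]
i=15 'c': node 6→0 (via fail)
i=16 'a': node 0→1
i=17 'd': node 1→2
i=18 'a': node 2→3
i=19 'b': node 3→4
i=20 'b': node 4→5
i=21 'c': node 5→6  ** P0@[16:21],P1@[19:21]
i=22 'a': node 6→1 (via fail)
i=23 'c': node 1→0 (via fail)
i=24 'd': node 0→0
i=25 'b': node 0→7
i=26 'd': node 7→0 (via fail)
i=27 'c': node 0→0
i=28 'a': node 0→1
i=29 'd': node 1→2
i=30 'a': node 2→3
i=31 'd': node 3→2 (via fail)
i=32 'a': node 2→3
i=33 'b': node 3→4
i=34 'b': node 4→5
i=35 'c': node 5→6  ** P0@[30:35],P1@[33:35]
i=36 'd': node 6→0 (via fail)
i=37 'b': node 0→7
i=38 'c': node 7→0 (via fail)
i=39 'b': node 0→7
i=40 'c': node 7→0 (via fail)
i=41 'a': node 0→1
i=42 'd': node 1→2
i=43 'a': node 2→3
i=44 'b': node 3→4
i=45 'b': node 4→5
i=46 'c': node 5→6  ** P0@[41:46],P1@[44:46]
i=47 'b': node 6→7 (via fail)
i=48 'b': node 7→8
i=49 'b': node 8→8 (via fail)
i=50 'c': node 8→9  ** P1@[48:50]
i=51 'a': node 9→1 (via fail)
i=52 'b': node 1→7 (via fail)
i=53 'b': node 7→8
i=54 'c': node 8→9  ** P1@[52:54]
i=55 'd': node 9→0 (via fail)
i=56 'd': node 0→0
i=57 'b': node 0→7
i=58 'a': node 7→1 (via fail)
i=59 'd': node 1→2
i=60 'a': node 2→3
i=61 'b': node 3→4
i=62 'b': node 4→5
i=63 'c': node 5→6  ** P0@[58:63],P1@[61:63]
i=64 'd': node 6→0 (via fail)
i=65 'b': node 0→7

Matches: [[8,0],[8,1],[14,0],[14,1],[21,0],[21,1],[35,0],[35,1],[46,0],[46,1],[50,1],[54,1],[63,0],[63,1]]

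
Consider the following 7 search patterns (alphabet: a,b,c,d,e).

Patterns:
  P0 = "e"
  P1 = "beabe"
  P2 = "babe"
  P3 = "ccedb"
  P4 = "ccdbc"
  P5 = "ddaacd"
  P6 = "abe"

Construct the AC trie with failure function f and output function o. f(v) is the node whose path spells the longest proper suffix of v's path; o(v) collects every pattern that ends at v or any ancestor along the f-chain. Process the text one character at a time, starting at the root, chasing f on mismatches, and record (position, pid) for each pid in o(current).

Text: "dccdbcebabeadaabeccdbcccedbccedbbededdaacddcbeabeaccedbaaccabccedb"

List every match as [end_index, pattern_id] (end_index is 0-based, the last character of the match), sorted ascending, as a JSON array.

Build automaton:
Trie (insert patterns):
  0='ε' goto a→24 b→2 c→10 d→18 e→1
  1='e' goto ·  ←P0
  2='b' goto a→7 e→3
  3='be' goto a→4
  4='bea' goto b→5
  5='beab' goto e→6
  6='beabe' goto ·  ←P1
  7='ba' goto b→8
  8='bab' goto e→9
  9='babe' goto ·  ←P2
  10='c' goto c→11
  11='cc' goto d→15 e→12
  12='cce' goto d→13
  13='cced' goto b→14
  14='ccedb' goto ·  ←P3
  15='ccd' goto b→16
  16='ccdb' goto c→17
  17='ccdbc' goto ·  ←P4
  18='d' goto d→19
  19='dd' goto a→20
  20='dda' goto a→21
  21='ddaa' goto c→22
  22='ddaac' goto d→23
  23='ddaacd' goto ·  ←P5
  24='a' goto b→25
  25='ab' goto e→26
  26='abe' goto ·  ←P6

BFS fail/out derivation:
  n1('e'): parent n0 fail=0; on 'e' 0 → fail=0;  out {0}∪∅={0}
  n2('b'): parent n0 fail=0; on 'b' 0 → fail=0;  out ∅∪∅=∅
  n10('c'): parent n0 fail=0; on 'c' 0 → fail=0;  out ∅∪∅=∅
  n18('d'): parent n0 fail=0; on 'd' 0 → fail=0;  out ∅∪∅=∅
  n24('a'): parent n0 fail=0; on 'a' 0 → fail=0;  out ∅∪∅=∅
  n3('be'): parent n2 fail=0; on 'e' 0 → fail=1;  out ∅∪{0}={0}
  n7('ba'): parent n2 fail=0; on 'a' 0 → fail=24;  out ∅∪∅=∅
  n11('cc'): parent n10 fail=0; on 'c' 0 → fail=10;  out ∅∪∅=∅
  n19('dd'): parent n18 fail=0; on 'd' 0 → fail=18;  out ∅∪∅=∅
  n25('ab'): parent n24 fail=0; on 'b' 0 → fail=2;  out ∅∪∅=∅
  n4('bea'): parent n3 fail=1; on 'a' 1→0 → fail=24;  out ∅∪∅=∅
  n8('bab'): parent n7 fail=24; on 'b' 24 → fail=25;  out ∅∪∅=∅
  n12('cce'): parent n11 fail=10; on 'e' 10→0 → fail=1;  out ∅∪{0}={0}
  n15('ccd'): parent n11 fail=10; on 'd' 10→0 → fail=18;  out ∅∪∅=∅
  n20('dda'): parent n19 fail=18; on 'a' 18→0 → fail=24;  out ∅∪∅=∅
  n26('abe'): parent n25 fail=2; on 'e' 2 → fail=3;  out {6}∪{0}={0,6}
  n5('beab'): parent n4 fail=24; on 'b' 24 → fail=25;  out ∅∪∅=∅
  n9('babe'): parent n8 fail=25; on 'e' 25 → fail=26;  out {2}∪{0,6}={0,2,6}
  n13('cced'): parent n12 fail=1; on 'd' 1→0 → fail=18;  out ∅∪∅=∅
  n16('ccdb'): parent n15 fail=18; on 'b' 18→0 → fail=2;  out ∅∪∅=∅
  n21('ddaa'): parent n20 fail=24; on 'a' 24→0 → fail=24;  out ∅∪∅=∅
  n6('beabe'): parent n5 fail=25; on 'e' 25 → fail=26;  out {1}∪{0,6}={0,1,6}
  n14('ccedb'): parent n13 fail=18; on 'b' 18→0 → fail=2;  out {3}∪∅={3}
  n17('ccdbc'): parent n16 fail=2; on 'c' 2→0 → fail=10;  out {4}∪∅={4}
  n22('ddaac'): parent n21 fail=24; on 'c' 24→0 → fail=10;  out ∅∪∅=∅
  n23('ddaacd'): parent n22 fail=10; on 'd' 10→0 → fail=18;  out {5}∪∅={5}

Run:
[0] read 'd'  n0⇒n18
[1] read 'c'  n18⇒n10 (fail-walked)
[2] read 'c'  n10⇒n11
[3] read 'd'  n11⇒n15
[4] read 'b'  n15⇒n16
[5] read 'c'  n16⇒n17  ** P4@[1:5]
[6] read 'e'  n17⇒n1 (fail-walked)  ** P0@[6:6]
[7] read 'b'  n1⇒n2 (fail-walked)
[8] read 'a'  n2⇒n7
[9] read 'b'  n7⇒n8
[10] read 'e'  n8⇒n9  ** P0@[10:10],P2@[7:10],P6@[8:10]
[11] read 'a'  n9⇒n4 (fail-walked)
[12] read 'd'  n4⇒n18 (fail-walked)
[13] read 'a'  n18⇒n24 (fail-walked)
[14] read 'a'  n24⇒n24 (fail-walked)
[15] read 'b'  n24⇒n25
[16] read 'e'  n25⇒n26  ** P0@[16:16],P6@[14:16]
[17] read 'c'  n26⇒n10 (fail-walked)
[18] read 'c'  n10⇒n11
[19] read 'd'  n11⇒n15
[20] read 'b'  n15⇒n16
[21] read 'c'  n16⇒n17  ** P4@[17:21]
[22] read 'c'  n17⇒n11 (fail-walked)
[23] read 'c'  n11⇒n11 (fail-walked)
[24] read 'e'  n11⇒n12  ** P0@[24:24]
[25] read 'd'  n12⇒n13
[26] read 'b'  n13⇒n14  ** P3@[22:26]
[27] read 'c'  n14⇒n10 (fail-walked)
[28] read 'c'  n10⇒n11
[29] read 'e'  n11⇒n12  ** P0@[29:29]
[30] read 'd'  n12⇒n13
[31] read 'b'  n13⇒n14  ** P3@[27:31]
[32] read 'b'  n14⇒n2 (fail-walked)
[33] read 'e'  n2⇒n3  ** P0@[33:33]
[34] read 'd'  n3⇒n18 (fail-walked)
[35] read 'e'  n18⇒n1 (fail-walked)  ** P0@[35:35]
[36] read 'd'  n1⇒n18 (fail-walked)
[37] read 'd'  n18⇒n19
[38] read 'a'  n19⇒n20
[39] read 'a'  n20⇒n21
[40] read 'c'  n21⇒n22
[41] read 'd'  n22⇒n23  ** P5@[36:41]
[42] read 'd'  n23⇒n19 (fail-walked)
[43] read 'c'  n19⇒n10 (fail-walked)
[44] read 'b'  n10⇒n2 (fail-walked)
[45] read 'e'  n2⇒n3  ** P0@[45:45]
[46] read 'a'  n3⇒n4
[47] read 'b'  n4⇒n5
[48] read 'e'  n5⇒n6  ** P0@[48:48],P1@[44:48],P6@[46:48]
[49] read 'a'  n6⇒n4 (fail-walked)
[50] read 'c'  n4⇒n10 (fail-walked)
[51] read 'c'  n10⇒n11
[52] read 'e'  n11⇒n12  ** P0@[52:52]
[53] read 'd'  n12⇒n13
[54] read 'b'  n13⇒n14  ** P3@[50:54]
[55] read 'a'  n14⇒n7 (fail-walked)
[56] read 'a'  n7⇒n24 (fail-walked)
[57] read 'c'  n24⇒n10 (fail-walked)
[58] read 'c'  n10⇒n11
[59] read 'a'  n11⇒n24 (fail-walked)
[60] read 'b'  n24⇒n25
[61] read 'c'  n25⇒n10 (fail-walked)
[62] read 'c'  n10⇒n11
[63] read 'e'  n11⇒n12  ** P0@[63:63]
[64] read 'd'  n12⇒n13
[65] read 'b'  n13⇒n14  ** P3@[61:65]

Result: [[5,4],[6,0],[10,0],[10,2],[10,6],[16,0],[16,6],[21,4],[24,0],[26,3],[29,0],[31,3],[33,0],[35,0],[41,5],[45,0],[48,0],[48,1],[48,6],[52,0],[54,3],[63,0],[65,3]]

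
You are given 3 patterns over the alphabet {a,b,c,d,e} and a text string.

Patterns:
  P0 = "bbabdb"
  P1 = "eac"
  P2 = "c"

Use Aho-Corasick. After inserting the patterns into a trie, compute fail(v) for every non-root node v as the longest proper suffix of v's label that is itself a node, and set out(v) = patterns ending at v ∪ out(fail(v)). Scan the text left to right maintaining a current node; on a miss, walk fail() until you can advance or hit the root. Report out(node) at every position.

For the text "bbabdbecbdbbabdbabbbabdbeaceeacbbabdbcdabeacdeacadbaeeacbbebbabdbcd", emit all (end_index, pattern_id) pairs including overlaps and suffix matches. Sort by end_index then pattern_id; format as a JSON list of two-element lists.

Construct AC machine:
Trie nodes:
  0='ε' goto b→1 c→10 e→7
  1='b' goto b→2
  2='bb' goto a→3
  3='bba' goto b→4
  4='bbab' goto d→5
  5='bbabd' goto b→6
  6='bbabdb' goto ·  [P0 ends]
  7='e' goto a→8
  8='ea' goto c→9
  9='eac' goto ·  [P1 ends]
  10='c' goto ·  [P2 ends]

BFS fail/out derivation:
  fail(1) 'b': from fail(0)=0 chase 'b': 0 ⇒ 0;  out=∅∪out(0)=∅
  fail(7) 'e': from fail(0)=0 chase 'e': 0 ⇒ 0;  out=∅∪out(0)=∅
  fail(10) 'c': from fail(0)=0 chase 'c': 0 ⇒ 0;  out={2}∪out(0)={2}
  fail(2) 'bb': from fail(1)=0 chase 'b': 0 ⇒ 1;  out=∅∪out(1)=∅
  fail(8) 'ea': from fail(7)=0 chase 'a': 0 ⇒ 0;  out=∅∪out(0)=∅
  fail(3) 'bba': from fail(2)=1 chase 'a': 1→0 ⇒ 0;  out=∅∪out(0)=∅
  fail(9) 'eac': from fail(8)=0 chase 'c': 0 ⇒ 10;  out={1}∪out(10)={1,2}
  fail(4) 'bbab': from fail(3)=0 chase 'b': 0 ⇒ 1;  out=∅∪out(1)=∅
  fail(5) 'bbabd': from fail(4)=1 chase 'd': 1→0 ⇒ 0;  out=∅∪out(0)=∅
  fail(6) 'bbabdb': from fail(5)=0 chase 'b': 0 ⇒ 1;  out={0}∪out(1)={0}

Text stream:
[0] read 'b'  n0⇒n1
[1] read 'b'  n1⇒n2
[2] read 'a'  n2⇒n3
[3] read 'b'  n3⇒n4
[4] read 'd'  n4⇒n5
[5] read 'b'  n5⇒n6  → match P0@[0:5]
[6] read 'e'  n6⇒n7 ·f
[7] read 'c'  n7⇒n10 ·f  → match P2@[7:7]
[8] read 'b'  n10⇒n1 ·f
[9] read 'd'  n1⇒n0 ·f
[10] read 'b'  n0⇒n1
[11] read 'b'  n1⇒n2
[12] read 'a'  n2⇒n3
[13] read 'b'  n3⇒n4
[14] read 'd'  n4⇒n5
[15] read 'b'  n5⇒n6  → match P0@[10:15]
[16] read 'a'  n6⇒n0 ·f
[17] read 'b'  n0⇒n1
[18] read 'b'  n1⇒n2
[19] read 'b'  n2⇒n2 ·f
[20] read 'a'  n2⇒n3
[21] read 'b'  n3⇒n4
[22] read 'd'  n4⇒n5
[23] read 'b'  n5⇒n6  → match P0@[18:23]
[24] read 'e'  n6⇒n7 ·f
[25] read 'a'  n7⇒n8
[26] read 'c'  n8⇒n9  → match P1@[24:26],P2@[26:26]
[27] read 'e'  n9⇒n7 ·f
[28] read 'e'  n7⇒n7 ·f
[29] read 'a'  n7⇒n8
[30] read 'c'  n8⇒n9  → match P1@[28:30],P2@[30:30]
[31] read 'b'  n9⇒n1 ·f
[32] read 'b'  n1⇒n2
[33] read 'a'  n2⇒n3
[34] read 'b'  n3⇒n4
[35] read 'd'  n4⇒n5
[36] read 'b'  n5⇒n6  → match P0@[31:36]
[37] read 'c'  n6⇒n10 ·f  → match P2@[37:37]
[38] read 'd'  n10⇒n0 ·f
[39] read 'a'  n0⇒n0
[40] read 'b'  n0⇒n1
[41] read 'e'  n1⇒n7 ·f
[42] read 'a'  n7⇒n8
[43] read 'c'  n8⇒n9  → match P1@[41:43],P2@[43:43]
[44] read 'd'  n9⇒n0 ·f
[45] read 'e'  n0⇒n7
[46] read 'a'  n7⇒n8
[47] read 'c'  n8⇒n9  → match P1@[45:47],P2@[47:47]
[48] read 'a'  n9⇒n0 ·f
[49] read 'd'  n0⇒n0
[50] read 'b'  n0⇒n1
[51] read 'a'  n1⇒n0 ·f
[52] read 'e'  n0⇒n7
[53] read 'e'  n7⇒n7 ·f
[54] read 'a'  n7⇒n8
[55] read 'c'  n8⇒n9  → match P1@[53:55],P2@[55:55]
[56] read 'b'  n9⇒n1 ·f
[57] read 'b'  n1⇒n2
[58] read 'e'  n2⇒n7 ·f
[59] read 'b'  n7⇒n1 ·f
[60] read 'b'  n1⇒n2
[61] read 'a'  n2⇒n3
[62] read 'b'  n3⇒n4
[63] read 'd'  n4⇒n5
[64] read 'b'  n5⇒n6  → match P0@[59:64]
[65] read 'c'  n6⇒n10 ·f  → match P2@[65:65]
[66] read 'd'  n10⇒n0 ·f

Matches: [[5,0],[7,2],[15,0],[23,0],[26,1],[26,2],[30,1],[30,2],[36,0],[37,2],[43,1],[43,2],[47,1],[47,2],[55,1],[55,2],[64,0],[65,2]]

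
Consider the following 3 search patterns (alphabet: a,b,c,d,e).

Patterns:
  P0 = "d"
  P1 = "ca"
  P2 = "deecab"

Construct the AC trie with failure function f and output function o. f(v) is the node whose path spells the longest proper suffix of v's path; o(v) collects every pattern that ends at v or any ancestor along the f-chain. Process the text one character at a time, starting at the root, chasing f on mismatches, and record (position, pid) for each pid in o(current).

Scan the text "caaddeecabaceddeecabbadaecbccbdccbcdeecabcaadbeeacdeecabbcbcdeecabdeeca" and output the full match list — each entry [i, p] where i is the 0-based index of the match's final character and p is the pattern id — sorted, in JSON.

Build:
Trie (insert patterns):
  n0 'ε': c→2 d→1
  n1 'd': e→4  [P0 ends]
  n2 'c': a→3
  n3 'ca': ·  [P1 ends]
  n4 'de': e→5
  n5 'dee': c→6
  n6 'deec': a→7
  n7 'deeca': b→8
  n8 'deecab': ·  [P2 ends]

BFS fail/out derivation:
  n1('d'): parent n0 fail=0; on 'd' 0 → fail=0;  out {0}∪∅={0}
  n2('c'): parent n0 fail=0; on 'c' 0 → fail=0;  out ∅∪∅=∅
  n3('ca'): parent n2 fail=0; on 'a' 0 → fail=0;  out {1}∪∅={1}
  n4('de'): parent n1 fail=0; on 'e' 0 → fail=0;  out ∅∪∅=∅
  n5('dee'): parent n4 fail=0; on 'e' 0 → fail=0;  out ∅∪∅=∅
  n6('deec'): parent n5 fail=0; on 'c' 0 → fail=2;  out ∅∪∅=∅
  n7('deeca'): parent n6 fail=2; on 'a' 2 → fail=3;  out ∅∪{1}={1}
  n8('deecab'): parent n7 fail=3; on 'b' 3→0 → fail=0;  out {2}∪∅={2}

Text stream:
pos 0 'c': at 2
pos 1 'a': at 3  → match P1@[0:1]
pos 2 'a': at 0 (via fail)
pos 3 'd': at 1  → match P0@[3:3]
pos 4 'd': at 1 (via fail)  → match P0@[4:4]
pos 5 'e': at 4
pos 6 'e': at 5
pos 7 'c': at 6
pos 8 'a': at 7  → match P1@[7:8]
pos 9 'b': at 8  → match P2@[4:9]
pos 10 'a': at 0 (via fail)
pos 11 'c': at 2
pos 12 'e': at 0 (via fail)
pos 13 'd': at 1  → match P0@[13:13]
pos 14 'd': at 1 (via fail)  → match P0@[14:14]
pos 15 'e': at 4
pos 16 'e': at 5
pos 17 'c': at 6
pos 18 'a': at 7  → match P1@[17:18]
pos 19 'b': at 8  → match P2@[14:19]
pos 20 'b': at 0 (via fail)
pos 21 'a': at 0
pos 22 'd': at 1  → match P0@[22:22]
pos 23 'a': at 0 (via fail)
pos 24 'e': at 0
pos 25 'c': at 2
pos 26 'b': at 0 (via fail)
pos 27 'c': at 2
pos 28 'c': at 2 (via fail)
pos 29 'b': at 0 (via fail)
pos 30 'd': at 1  → match P0@[30:30]
pos 31 'c': at 2 (via fail)
pos 32 'c': at 2 (via fail)
pos 33 'b': at 0 (via fail)
pos 34 'c': at 2
pos 35 'd': at 1 (via fail)  → match P0@[35:35]
pos 36 'e': at 4
pos 37 'e': at 5
pos 38 'c': at 6
pos 39 'a': at 7  → match P1@[38:39]
pos 40 'b': at 8  → match P2@[35:40]
pos 41 'c': at 2 (via fail)
pos 42 'a': at 3  → match P1@[41:42]
pos 43 'a': at 0 (via fail)
pos 44 'd': at 1  → match P0@[44:44]
pos 45 'b': at 0 (via fail)
pos 46 'e': at 0
pos 47 'e': at 0
pos 48 'a': at 0
pos 49 'c': at 2
pos 50 'd': at 1 (via fail)  → match P0@[50:50]
pos 51 'e': at 4
pos 52 'e': at 5
pos 53 'c': at 6
pos 54 'a': at 7  → match P1@[53:54]
pos 55 'b': at 8  → match P2@[50:55]
pos 56 'b': at 0 (via fail)
pos 57 'c': at 2
pos 58 'b': at 0 (via fail)
pos 59 'c': at 2
pos 60 'd': at 1 (via fail)  → match P0@[60:60]
pos 61 'e': at 4
pos 62 'e': at 5
pos 63 'c': at 6
pos 64 'a': at 7  → match P1@[63:64]
pos 65 'b': at 8  → match P2@[60:65]
pos 66 'd': at 1 (via fail)  → match P0@[66:66]
pos 67 'e': at 4
pos 68 'e': at 5
pos 69 'c': at 6
pos 70 'a': at 7  → match P1@[69:70]

All matches (sorted): [[1,1],[3,0],[4,0],[8,1],[9,2],[13,0],[14,0],[18,1],[19,2],[22,0],[30,0],[35,0],[39,1],[40,2],[42,1],[44,0],[50,0],[54,1],[55,2],[60,0],[64,1],[65,2],[66,0],[70,1]]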